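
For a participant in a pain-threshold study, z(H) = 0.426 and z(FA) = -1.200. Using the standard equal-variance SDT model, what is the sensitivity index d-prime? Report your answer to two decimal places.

d-prime = 1.63

d' = z(H) − z(FA) = 0.426 − (-1.200) = 1.626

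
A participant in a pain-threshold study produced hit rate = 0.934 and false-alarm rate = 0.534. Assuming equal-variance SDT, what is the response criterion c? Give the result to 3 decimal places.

z(H) = 1.5063
z(FA) = 0.0853
c = −½·[z(H) + z(FA)] = −0.5 × (1.5063 + 0.0853) = -0.7958

c = -0.796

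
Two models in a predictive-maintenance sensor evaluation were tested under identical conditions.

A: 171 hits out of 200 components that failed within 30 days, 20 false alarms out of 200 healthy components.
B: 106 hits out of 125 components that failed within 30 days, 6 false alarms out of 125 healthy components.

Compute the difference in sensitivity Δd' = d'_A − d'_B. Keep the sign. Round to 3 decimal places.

Δd' = -0.353

A: z(0.8550) = 1.0581, z(0.1000) = -1.2816, d' = 2.3397
B: z(0.8480) = 1.0279, z(0.0480) = -1.6646, d' = 2.6925
Δd' = d'_A − d'_B = 2.3397 − 2.6925 = -0.3528
B has the higher sensitivity.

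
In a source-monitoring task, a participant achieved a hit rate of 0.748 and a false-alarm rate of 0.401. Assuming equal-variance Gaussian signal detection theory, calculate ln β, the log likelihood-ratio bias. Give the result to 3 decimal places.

ln β = -0.192

z(0.748) = 0.6682, z(0.401) = -0.2508
ln β = −½·[z(H)² − z(FA)²] = −0.5 × (0.4465 − 0.0629) = -0.1918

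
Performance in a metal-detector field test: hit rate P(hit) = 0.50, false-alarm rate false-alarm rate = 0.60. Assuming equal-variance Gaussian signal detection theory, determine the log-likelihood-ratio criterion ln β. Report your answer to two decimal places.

ln β = 0.03

z(H) = z(0.50) = 0.000
z(FA) = z(0.60) = 0.253
ln β = −½·[z(H)² − z(FA)²] = −0.5 × (0.000 − 0.064) = 0.032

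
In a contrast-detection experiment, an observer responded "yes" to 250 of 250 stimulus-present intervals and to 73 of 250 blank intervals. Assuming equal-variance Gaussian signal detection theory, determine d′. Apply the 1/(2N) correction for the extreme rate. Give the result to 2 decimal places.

d′ = 3.43

The hit rate is 250/250 = 1, so apply the 1/(2N) correction: H → 1 − 1/(2·250) = 0.99800.
z(H) = z(0.99800) = 2.878
z(FA) = z(0.29200) = -0.548
d' = 2.878 − (-0.548) = 3.426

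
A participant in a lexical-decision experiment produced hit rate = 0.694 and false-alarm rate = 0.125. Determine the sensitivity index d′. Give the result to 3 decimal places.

d′ = 1.658

z(H) = z(0.694) = 0.5072
z(FA) = z(0.125) = -1.1503
d' = z(H) − z(FA) = 0.5072 − (-1.1503) = 1.6575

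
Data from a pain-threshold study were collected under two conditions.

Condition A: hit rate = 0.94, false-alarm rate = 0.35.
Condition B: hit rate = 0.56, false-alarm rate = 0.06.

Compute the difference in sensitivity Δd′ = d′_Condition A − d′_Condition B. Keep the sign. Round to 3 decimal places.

Δd′ = 0.234

Condition A: z(0.94) = 1.5548, z(0.35) = -0.3853, d' = 1.9401
Condition B: z(0.56) = 0.1510, z(0.06) = -1.5548, d' = 1.7058
Δd' = d'_Condition A − d'_Condition B = 1.9401 − 1.7058 = 0.2343
Condition A has the higher sensitivity.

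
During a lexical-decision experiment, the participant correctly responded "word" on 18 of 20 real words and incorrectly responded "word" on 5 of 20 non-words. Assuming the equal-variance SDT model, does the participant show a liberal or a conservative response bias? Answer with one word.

liberal

z(H) = 1.282, z(FA) = -0.674
c = −½·(z(H) + z(FA)) = -0.304
c < 0 → liberal criterion (biased toward responding “yes”).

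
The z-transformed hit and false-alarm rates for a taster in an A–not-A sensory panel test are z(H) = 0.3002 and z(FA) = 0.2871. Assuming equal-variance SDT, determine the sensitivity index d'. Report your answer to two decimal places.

d' = 0.01

d' = z(H) − z(FA) = 0.3002 − 0.2871 = 0.0131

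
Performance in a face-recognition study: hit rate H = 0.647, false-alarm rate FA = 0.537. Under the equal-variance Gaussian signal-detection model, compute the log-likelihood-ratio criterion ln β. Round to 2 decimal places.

z(0.647) = 0.377, z(0.537) = 0.093
ln β = −½·[z(H)² − z(FA)²] = −0.5 × (0.142 − 0.009) = -0.0665

ln β = -0.07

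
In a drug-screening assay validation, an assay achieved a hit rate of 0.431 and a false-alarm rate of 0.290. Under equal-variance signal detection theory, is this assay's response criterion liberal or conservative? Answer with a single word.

z(H) = -0.174, z(FA) = -0.553
c = −½·(z(H) + z(FA)) = 0.3635
c > 0 → conservative criterion (biased toward responding “no”).

conservative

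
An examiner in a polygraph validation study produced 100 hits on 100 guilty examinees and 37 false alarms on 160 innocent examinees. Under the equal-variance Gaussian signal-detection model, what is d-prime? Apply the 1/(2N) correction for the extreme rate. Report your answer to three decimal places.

The hit rate is 100/100 = 1, so apply the 1/(2N) correction: H → 1 − 1/(2·100) = 0.99500.
z(H) = z(0.99500) = 2.5758
z(FA) = z(0.23125) = -0.7347
d' = 2.5758 − (-0.7347) = 3.3105

d-prime = 3.311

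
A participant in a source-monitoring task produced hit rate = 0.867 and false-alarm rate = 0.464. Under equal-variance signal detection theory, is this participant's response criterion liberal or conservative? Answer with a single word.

z(H) = 1.112, z(FA) = -0.090
c = −½·(z(H) + z(FA)) = -0.511
c < 0 → liberal criterion (biased toward responding “yes”).

liberal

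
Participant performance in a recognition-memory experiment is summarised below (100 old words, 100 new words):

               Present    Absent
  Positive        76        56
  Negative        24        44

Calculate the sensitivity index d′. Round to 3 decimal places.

d′ = 0.555

H = 76/100 = 0.7600
FA = 56/100 = 0.5600
Φ⁻¹(H) = 0.7063
Φ⁻¹(FA) = 0.1510
d' = z(H) − z(FA) = 0.7063 − 0.1510 = 0.5553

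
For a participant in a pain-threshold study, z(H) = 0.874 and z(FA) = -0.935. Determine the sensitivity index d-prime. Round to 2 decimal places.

d' = z(H) − z(FA) = 0.874 − (-0.935) = 1.809

d-prime = 1.81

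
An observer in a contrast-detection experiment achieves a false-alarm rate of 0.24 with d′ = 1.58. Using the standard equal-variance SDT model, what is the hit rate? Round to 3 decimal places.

hit rate = 0.809

z(false-alarm rate) = z(0.24) = -0.7063
z(H) = z(FA) + d' = -0.7063 + 1.58 = 0.8737
hit rate = Φ(0.8737) = 0.8089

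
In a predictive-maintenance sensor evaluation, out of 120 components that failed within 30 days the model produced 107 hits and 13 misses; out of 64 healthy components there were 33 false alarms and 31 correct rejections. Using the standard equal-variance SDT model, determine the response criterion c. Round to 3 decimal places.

H = 107/120 = 0.8917
FA = 33/64 = 0.5156
z(H) = z(0.8917) = 1.2356
z(FA) = z(0.5156) = 0.0391
c = −½·[z(H) + z(FA)] = −0.5 × (1.2356 + 0.0391) = -0.63735

c = -0.637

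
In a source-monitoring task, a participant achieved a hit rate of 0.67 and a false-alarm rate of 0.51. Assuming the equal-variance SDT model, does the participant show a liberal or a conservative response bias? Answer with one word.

liberal

z(H) = 0.440, z(FA) = 0.025
c = −½·(z(H) + z(FA)) = -0.2325
c < 0 → liberal criterion (biased toward responding “yes”).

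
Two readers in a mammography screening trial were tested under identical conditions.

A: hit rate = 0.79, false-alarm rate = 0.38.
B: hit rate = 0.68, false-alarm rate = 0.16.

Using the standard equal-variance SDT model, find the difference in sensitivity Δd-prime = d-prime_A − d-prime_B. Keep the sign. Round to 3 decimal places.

A: z(0.79) = 0.8064, z(0.38) = -0.3055, d' = 1.1119
B: z(0.68) = 0.4677, z(0.16) = -0.9945, d' = 1.4622
Δd' = d'_A − d'_B = 1.1119 − 1.4622 = -0.3503
B has the higher sensitivity.

Δd-prime = -0.350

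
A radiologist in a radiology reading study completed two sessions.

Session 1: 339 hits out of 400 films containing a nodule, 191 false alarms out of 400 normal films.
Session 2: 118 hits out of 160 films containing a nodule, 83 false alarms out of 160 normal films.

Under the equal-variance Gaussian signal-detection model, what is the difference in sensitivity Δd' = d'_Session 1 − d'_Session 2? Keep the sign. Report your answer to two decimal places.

Δd' = 0.49

Session 1: z(0.8475) = 1.026, z(0.4775) = -0.056, d' = 1.082
Session 2: z(0.7375) = 0.636, z(0.5188) = 0.047, d' = 0.589
Δd' = d'_Session 1 − d'_Session 2 = 1.082 − 0.589 = 0.493
Session 1 has the higher sensitivity.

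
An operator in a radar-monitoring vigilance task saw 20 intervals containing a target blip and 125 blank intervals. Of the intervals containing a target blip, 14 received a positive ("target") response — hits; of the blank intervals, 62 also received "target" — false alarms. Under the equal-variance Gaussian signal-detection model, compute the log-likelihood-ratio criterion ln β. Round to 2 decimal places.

H = 14/20 = 0.7000
FA = 62/125 = 0.4960
z(H) = 0.524
z(FA) = -0.010
ln β = −½·[z(H)² − z(FA)²] = −0.5 × (0.275 − 0.000) = -0.1375

ln β = -0.14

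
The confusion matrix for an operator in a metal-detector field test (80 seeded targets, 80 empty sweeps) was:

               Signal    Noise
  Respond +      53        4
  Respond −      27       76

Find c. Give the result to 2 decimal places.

H = 53/80 = 0.6625
FA = 4/80 = 0.0500
z(0.6625) = 0.419, z(0.0500) = -1.645
c = −½·[z(H) + z(FA)] = −0.5 × (0.419 + (-1.645)) = 0.613

c = 0.61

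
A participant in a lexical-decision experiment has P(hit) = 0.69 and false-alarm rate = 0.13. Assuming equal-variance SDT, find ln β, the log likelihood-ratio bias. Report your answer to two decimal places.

Φ⁻¹(H) = Φ⁻¹(0.69) = 0.496
Φ⁻¹(FA) = Φ⁻¹(0.13) = -1.126
ln β = −½·[z(H)² − z(FA)²] = −0.5 × (0.246 − 1.268) = 0.511

ln β = 0.51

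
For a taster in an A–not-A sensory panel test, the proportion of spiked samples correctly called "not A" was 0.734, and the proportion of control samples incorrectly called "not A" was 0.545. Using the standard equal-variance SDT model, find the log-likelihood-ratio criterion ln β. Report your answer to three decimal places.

z(H) = 0.6250
z(FA) = 0.1130
ln β = −½·[z(H)² − z(FA)²] = −0.5 × (0.3906 − 0.0128) = -0.1889

ln β = -0.189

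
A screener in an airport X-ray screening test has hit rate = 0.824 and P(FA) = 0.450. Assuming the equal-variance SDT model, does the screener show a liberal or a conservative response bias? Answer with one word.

z(H) = 0.931, z(FA) = -0.126
c = −½·(z(H) + z(FA)) = -0.4025
c < 0 → liberal criterion (biased toward responding “yes”).

liberal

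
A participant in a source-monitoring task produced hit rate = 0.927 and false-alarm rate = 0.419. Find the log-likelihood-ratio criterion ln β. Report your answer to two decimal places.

ln β = -1.04

Φ⁻¹(H) = Φ⁻¹(0.927) = 1.454
Φ⁻¹(FA) = Φ⁻¹(0.419) = -0.204
ln β = −½·[z(H)² − z(FA)²] = −0.5 × (2.114 − 0.042) = -1.036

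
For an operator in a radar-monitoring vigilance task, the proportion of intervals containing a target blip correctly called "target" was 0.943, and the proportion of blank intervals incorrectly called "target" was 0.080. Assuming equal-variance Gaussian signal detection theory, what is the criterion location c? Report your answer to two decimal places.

Φ⁻¹(H) = 1.5805
Φ⁻¹(FA) = -1.4051
c = −½·[z(H) + z(FA)] = −0.5 × (1.5805 + (-1.4051)) = -0.0877

c = -0.09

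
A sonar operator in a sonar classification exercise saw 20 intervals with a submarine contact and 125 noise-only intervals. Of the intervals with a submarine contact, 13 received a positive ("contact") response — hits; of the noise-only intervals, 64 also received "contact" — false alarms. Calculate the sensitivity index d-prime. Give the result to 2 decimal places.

d-prime = 0.36

H = 13/20 = 0.6500
FA = 64/125 = 0.5120
z(H) = z(0.6500) = 0.3853
z(FA) = z(0.5120) = 0.0301
d' = z(H) − z(FA) = 0.3853 − 0.0301 = 0.3552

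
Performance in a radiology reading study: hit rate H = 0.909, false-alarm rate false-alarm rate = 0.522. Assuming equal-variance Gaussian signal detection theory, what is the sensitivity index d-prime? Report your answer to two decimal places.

Φ⁻¹(H) = Φ⁻¹(0.909) = 1.3346
Φ⁻¹(FA) = Φ⁻¹(0.522) = 0.0552
d' = z(H) − z(FA) = 1.3346 − 0.0552 = 1.2794

d-prime = 1.28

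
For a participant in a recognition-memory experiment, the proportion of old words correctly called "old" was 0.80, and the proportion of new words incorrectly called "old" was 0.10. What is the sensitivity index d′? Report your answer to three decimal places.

z(H) = 0.8416
z(FA) = -1.2816
d' = z(H) − z(FA) = 0.8416 − (-1.2816) = 2.1232

d′ = 2.123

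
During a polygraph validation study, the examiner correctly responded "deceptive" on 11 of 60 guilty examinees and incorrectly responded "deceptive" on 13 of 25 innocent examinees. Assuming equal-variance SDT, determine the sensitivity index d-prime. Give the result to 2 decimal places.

d-prime = -0.95

H = 11/60 = 0.1833
FA = 13/25 = 0.5200
z(H) = -0.9029
z(FA) = 0.0502
d' = z(H) − z(FA) = -0.9029 − 0.0502 = -0.9531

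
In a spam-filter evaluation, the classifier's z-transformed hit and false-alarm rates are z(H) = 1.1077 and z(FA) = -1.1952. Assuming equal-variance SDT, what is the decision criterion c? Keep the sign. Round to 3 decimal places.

c = 0.044

c = −½·[z(H) + z(FA)] = −½·(1.1077 + (-1.1952)) = 0.04375
c > 0: the classifier has a conservative response bias.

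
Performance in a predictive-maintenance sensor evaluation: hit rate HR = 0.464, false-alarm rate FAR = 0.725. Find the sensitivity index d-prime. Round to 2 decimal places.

Φ⁻¹(H) = -0.0904
Φ⁻¹(FA) = 0.5978
d' = z(H) − z(FA) = -0.0904 − 0.5978 = -0.6882

d-prime = -0.69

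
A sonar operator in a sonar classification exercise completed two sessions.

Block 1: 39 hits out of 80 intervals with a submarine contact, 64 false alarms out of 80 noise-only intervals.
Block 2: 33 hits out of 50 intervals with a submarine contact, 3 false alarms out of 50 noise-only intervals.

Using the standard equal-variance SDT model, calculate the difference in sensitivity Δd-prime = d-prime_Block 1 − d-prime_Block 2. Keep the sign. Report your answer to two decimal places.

Δd-prime = -2.84

Block 1: z(0.4875) = -0.031, z(0.8000) = 0.842, d' = -0.873
Block 2: z(0.6600) = 0.412, z(0.0600) = -1.555, d' = 1.967
Δd' = d'_Block 1 − d'_Block 2 = -0.873 − 1.967 = -2.840
Block 2 has the higher sensitivity.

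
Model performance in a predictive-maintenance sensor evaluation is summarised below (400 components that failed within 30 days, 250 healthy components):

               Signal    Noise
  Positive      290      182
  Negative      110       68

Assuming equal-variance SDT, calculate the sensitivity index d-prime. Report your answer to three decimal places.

d-prime = -0.009

H = 290/400 = 0.7250
FA = 182/250 = 0.7280
z(H) = z(0.7250) = 0.5978
z(FA) = z(0.7280) = 0.6068
d' = z(H) − z(FA) = 0.5978 − 0.6068 = -0.0090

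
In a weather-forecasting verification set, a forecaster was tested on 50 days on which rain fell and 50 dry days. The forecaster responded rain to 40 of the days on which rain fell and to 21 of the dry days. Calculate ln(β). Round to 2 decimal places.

ln β = -0.33

H = 40/50 = 0.8000
FA = 21/50 = 0.4200
Φ⁻¹(H) = 0.842
Φ⁻¹(FA) = -0.202
ln β = −½·[z(H)² − z(FA)²] = −0.5 × (0.709 − 0.041) = -0.334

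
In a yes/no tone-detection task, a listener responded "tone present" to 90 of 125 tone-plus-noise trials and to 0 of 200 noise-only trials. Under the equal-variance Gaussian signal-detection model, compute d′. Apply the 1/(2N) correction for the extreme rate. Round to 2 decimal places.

The false-alarm rate is 0/200 = 0, so apply the 1/(2N) correction: FA → 1/(2·200) = 0.00250.
z(H) = z(0.72000) = 0.583
z(FA) = z(0.00250) = -2.807
d' = 0.583 − (-2.807) = 3.390

d′ = 3.39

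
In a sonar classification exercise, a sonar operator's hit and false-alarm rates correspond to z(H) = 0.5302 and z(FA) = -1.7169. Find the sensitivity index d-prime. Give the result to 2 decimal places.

d-prime = 2.25

d' = z(H) − z(FA) = 0.5302 − (-1.7169) = 2.2471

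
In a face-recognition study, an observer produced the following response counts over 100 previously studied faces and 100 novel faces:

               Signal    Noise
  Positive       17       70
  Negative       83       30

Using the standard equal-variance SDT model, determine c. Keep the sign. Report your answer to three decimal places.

H = 17/100 = 0.1700
FA = 70/100 = 0.7000
Φ⁻¹(0.1700) = -0.9542, Φ⁻¹(0.7000) = 0.5244
c = −½·[z(H) + z(FA)] = −0.5 × (-0.9542 + 0.5244) = 0.2149

c = 0.215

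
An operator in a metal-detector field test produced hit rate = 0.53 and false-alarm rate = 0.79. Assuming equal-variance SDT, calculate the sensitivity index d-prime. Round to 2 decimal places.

Φ⁻¹(H) = Φ⁻¹(0.53) = 0.075
Φ⁻¹(FA) = Φ⁻¹(0.79) = 0.806
d' = z(H) − z(FA) = 0.075 − 0.806 = -0.731

d-prime = -0.73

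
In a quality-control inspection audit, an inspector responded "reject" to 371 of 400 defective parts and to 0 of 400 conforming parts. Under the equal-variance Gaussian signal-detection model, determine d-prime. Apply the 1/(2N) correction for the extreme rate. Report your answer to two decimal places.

d-prime = 4.48

The false-alarm rate is 0/400 = 0, so apply the 1/(2N) correction: FA → 1/(2·400) = 0.00125.
z(H) = z(0.92750) = 1.457
z(FA) = z(0.00125) = -3.023
d' = 1.457 − (-3.023) = 4.480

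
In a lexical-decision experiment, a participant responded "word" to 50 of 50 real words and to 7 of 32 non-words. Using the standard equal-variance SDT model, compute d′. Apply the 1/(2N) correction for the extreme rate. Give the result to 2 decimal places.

The hit rate is 50/50 = 1, so apply the 1/(2N) correction: H → 1 − 1/(2·50) = 0.99000.
z(H) = z(0.99000) = 2.326
z(FA) = z(0.21875) = -0.776
d' = 2.326 − (-0.776) = 3.102

d′ = 3.10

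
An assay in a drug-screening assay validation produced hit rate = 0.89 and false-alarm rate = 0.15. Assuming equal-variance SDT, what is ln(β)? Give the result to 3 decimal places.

ln β = -0.215

Φ⁻¹(H) = Φ⁻¹(0.89) = 1.2265
Φ⁻¹(FA) = Φ⁻¹(0.15) = -1.0364
ln β = −½·[z(H)² − z(FA)²] = −0.5 × (1.5043 − 1.0741) = -0.2151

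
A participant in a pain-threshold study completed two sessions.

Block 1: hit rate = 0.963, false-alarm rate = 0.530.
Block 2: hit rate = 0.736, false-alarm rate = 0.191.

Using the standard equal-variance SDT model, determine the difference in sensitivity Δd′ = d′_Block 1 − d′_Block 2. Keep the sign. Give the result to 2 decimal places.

Block 1: z(0.963) = 1.787, z(0.530) = 0.075, d' = 1.712
Block 2: z(0.736) = 0.631, z(0.191) = -0.874, d' = 1.505
Δd' = d'_Block 1 − d'_Block 2 = 1.712 − 1.505 = 0.207
Block 1 has the higher sensitivity.

Δd′ = 0.21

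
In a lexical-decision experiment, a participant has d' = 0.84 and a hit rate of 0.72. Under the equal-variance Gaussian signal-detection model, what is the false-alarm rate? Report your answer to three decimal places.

z(hit rate) = z(0.72) = 0.5828
z(FA) = z(H) − d' = 0.5828 − 0.84 = -0.2572
false-alarm rate = Φ(-0.2572) = 0.3985

false-alarm rate = 0.399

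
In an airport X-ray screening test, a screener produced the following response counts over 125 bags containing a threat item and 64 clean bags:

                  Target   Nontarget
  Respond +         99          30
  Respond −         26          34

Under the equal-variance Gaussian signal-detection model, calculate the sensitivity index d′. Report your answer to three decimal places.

d′ = 0.892

H = 99/125 = 0.7920
FA = 30/64 = 0.4688
z(H) = z(0.7920) = 0.8134
z(FA) = z(0.4688) = -0.0783
d' = z(H) − z(FA) = 0.8134 − (-0.0783) = 0.8917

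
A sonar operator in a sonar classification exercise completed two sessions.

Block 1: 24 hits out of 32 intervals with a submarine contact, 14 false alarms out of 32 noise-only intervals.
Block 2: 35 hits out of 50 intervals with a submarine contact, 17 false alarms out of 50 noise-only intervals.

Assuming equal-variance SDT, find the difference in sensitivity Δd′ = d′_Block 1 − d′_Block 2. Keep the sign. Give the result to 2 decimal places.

Block 1: z(0.7500) = 0.674, z(0.4375) = -0.157, d' = 0.831
Block 2: z(0.7000) = 0.524, z(0.3400) = -0.412, d' = 0.936
Δd' = d'_Block 1 − d'_Block 2 = 0.831 − 0.936 = -0.105
Block 2 has the higher sensitivity.

Δd′ = -0.11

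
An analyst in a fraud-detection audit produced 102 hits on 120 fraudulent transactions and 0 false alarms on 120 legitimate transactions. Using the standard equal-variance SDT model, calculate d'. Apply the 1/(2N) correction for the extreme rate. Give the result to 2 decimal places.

d' = 3.67

The false-alarm rate is 0/120 = 0, so apply the 1/(2N) correction: FA → 1/(2·120) = 0.00417.
z(H) = z(0.85000) = 1.036
z(FA) = z(0.00417) = -2.638
d' = 1.036 − (-2.638) = 3.674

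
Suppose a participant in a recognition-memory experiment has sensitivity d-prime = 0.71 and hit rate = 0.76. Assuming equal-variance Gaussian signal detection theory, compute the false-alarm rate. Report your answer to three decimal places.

z(hit rate) = z(0.76) = 0.7063
z(FA) = z(H) − d' = 0.7063 − 0.71 = -0.0037
false-alarm rate = Φ(-0.0037) = 0.4985

false-alarm rate = 0.499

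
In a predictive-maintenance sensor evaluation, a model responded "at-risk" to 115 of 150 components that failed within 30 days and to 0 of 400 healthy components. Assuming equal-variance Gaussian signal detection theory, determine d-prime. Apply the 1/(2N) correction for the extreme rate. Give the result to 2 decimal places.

d-prime = 3.75

The false-alarm rate is 0/400 = 0, so apply the 1/(2N) correction: FA → 1/(2·400) = 0.00125.
z(H) = z(0.76667) = 0.728
z(FA) = z(0.00125) = -3.023
d' = 0.728 − (-3.023) = 3.751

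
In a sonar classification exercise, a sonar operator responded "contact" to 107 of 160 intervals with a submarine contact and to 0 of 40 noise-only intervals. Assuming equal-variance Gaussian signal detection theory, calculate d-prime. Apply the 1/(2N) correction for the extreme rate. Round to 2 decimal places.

The false-alarm rate is 0/40 = 0, so apply the 1/(2N) correction: FA → 1/(2·40) = 0.01250.
z(H) = z(0.66875) = 0.436
z(FA) = z(0.01250) = -2.241
d' = 0.436 − (-2.241) = 2.677

d-prime = 2.68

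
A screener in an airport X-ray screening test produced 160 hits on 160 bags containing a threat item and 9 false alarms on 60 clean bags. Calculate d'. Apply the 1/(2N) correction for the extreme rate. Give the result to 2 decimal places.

d' = 3.77

The hit rate is 160/160 = 1, so apply the 1/(2N) correction: H → 1 − 1/(2·160) = 0.99687.
z(H) = z(0.99687) = 2.734
z(FA) = z(0.15000) = -1.036
d' = 2.734 − (-1.036) = 3.770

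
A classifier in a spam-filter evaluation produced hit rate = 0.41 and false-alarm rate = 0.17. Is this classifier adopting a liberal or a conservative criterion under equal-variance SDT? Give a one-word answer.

z(H) = -0.228, z(FA) = -0.954
c = −½·(z(H) + z(FA)) = 0.591
c > 0 → conservative criterion (biased toward responding “no”).

conservative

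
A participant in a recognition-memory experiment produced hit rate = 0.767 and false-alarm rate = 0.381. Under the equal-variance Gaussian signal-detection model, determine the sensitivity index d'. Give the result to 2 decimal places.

z(H) = 0.729
z(FA) = -0.303
d' = z(H) − z(FA) = 0.729 − (-0.303) = 1.032

d' = 1.03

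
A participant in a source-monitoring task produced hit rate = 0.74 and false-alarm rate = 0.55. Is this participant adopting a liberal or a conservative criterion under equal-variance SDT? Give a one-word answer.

z(H) = 0.643, z(FA) = 0.126
c = −½·(z(H) + z(FA)) = -0.3845
c < 0 → liberal criterion (biased toward responding “yes”).

liberal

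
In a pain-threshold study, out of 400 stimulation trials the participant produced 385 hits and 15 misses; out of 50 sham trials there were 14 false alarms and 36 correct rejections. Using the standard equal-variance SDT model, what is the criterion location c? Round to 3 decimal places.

H = 385/400 = 0.9625
FA = 14/50 = 0.2800
z(H) = z(0.9625) = 1.7805
z(FA) = z(0.2800) = -0.5828
c = −½·[z(H) + z(FA)] = −0.5 × (1.7805 + (-0.5828)) = -0.59885

c = -0.599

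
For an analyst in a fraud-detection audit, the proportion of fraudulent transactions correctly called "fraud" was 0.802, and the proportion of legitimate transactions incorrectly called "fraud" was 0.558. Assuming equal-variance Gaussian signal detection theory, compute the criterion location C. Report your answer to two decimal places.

C = -0.50

z(H) = z(0.802) = 0.849
z(FA) = z(0.558) = 0.146
c = −½·[z(H) + z(FA)] = −0.5 × (0.849 + 0.146) = -0.4975
c < 0: the analyst has a liberal response bias.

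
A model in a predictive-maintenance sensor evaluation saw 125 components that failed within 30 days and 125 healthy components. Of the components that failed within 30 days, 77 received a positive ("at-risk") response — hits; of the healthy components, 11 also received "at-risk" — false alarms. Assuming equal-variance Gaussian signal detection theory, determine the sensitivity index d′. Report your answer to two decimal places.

H = 77/125 = 0.6160
FA = 11/125 = 0.0880
z(0.6160) = 0.295, z(0.0880) = -1.353
d' = z(H) − z(FA) = 0.295 − (-1.353) = 1.648

d′ = 1.65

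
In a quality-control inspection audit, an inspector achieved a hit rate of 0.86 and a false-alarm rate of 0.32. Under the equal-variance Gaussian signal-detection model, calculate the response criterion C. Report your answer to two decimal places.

z(H) = z(0.86) = 1.080
z(FA) = z(0.32) = -0.468
c = −½·[z(H) + z(FA)] = −0.5 × (1.080 + (-0.468)) = -0.306
c < 0: the inspector has a liberal response bias.

C = -0.31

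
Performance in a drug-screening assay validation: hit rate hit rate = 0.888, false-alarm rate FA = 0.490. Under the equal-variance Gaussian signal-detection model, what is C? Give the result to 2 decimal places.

C = -0.60

z(H) = z(0.888) = 1.216
z(FA) = z(0.490) = -0.025
c = −½·[z(H) + z(FA)] = −0.5 × (1.216 + (-0.025)) = -0.5955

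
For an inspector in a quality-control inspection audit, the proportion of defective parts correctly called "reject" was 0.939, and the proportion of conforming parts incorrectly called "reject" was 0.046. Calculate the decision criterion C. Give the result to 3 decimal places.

C = 0.069

z(0.939) = 1.5464, z(0.046) = -1.6849
c = −½·[z(H) + z(FA)] = −0.5 × (1.5464 + (-1.6849)) = 0.06925
c > 0: the inspector has a conservative response bias.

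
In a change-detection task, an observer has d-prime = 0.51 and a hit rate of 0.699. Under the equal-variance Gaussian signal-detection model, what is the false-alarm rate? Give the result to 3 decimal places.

false-alarm rate = 0.505

z(hit rate) = z(0.699) = 0.5215
z(FA) = z(H) − d' = 0.5215 − 0.51 = 0.0115
false-alarm rate = Φ(0.0115) = 0.5046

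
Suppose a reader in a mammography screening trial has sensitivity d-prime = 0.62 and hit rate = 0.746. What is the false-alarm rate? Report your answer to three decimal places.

z(hit rate) = z(0.746) = 0.6620
z(FA) = z(H) − d' = 0.6620 − 0.62 = 0.0420
false-alarm rate = Φ(0.0420) = 0.5168

false-alarm rate = 0.517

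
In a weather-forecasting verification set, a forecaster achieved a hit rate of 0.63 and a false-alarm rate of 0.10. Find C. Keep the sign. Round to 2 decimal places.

z(H) = 0.3319
z(FA) = -1.2816
c = −½·[z(H) + z(FA)] = −0.5 × (0.3319 + (-1.2816)) = 0.47485

C = 0.47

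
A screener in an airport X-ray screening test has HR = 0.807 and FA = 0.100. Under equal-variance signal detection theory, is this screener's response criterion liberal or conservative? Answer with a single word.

conservative

z(H) = 0.867, z(FA) = -1.282
c = −½·(z(H) + z(FA)) = 0.2075
c > 0 → conservative criterion (biased toward responding “no”).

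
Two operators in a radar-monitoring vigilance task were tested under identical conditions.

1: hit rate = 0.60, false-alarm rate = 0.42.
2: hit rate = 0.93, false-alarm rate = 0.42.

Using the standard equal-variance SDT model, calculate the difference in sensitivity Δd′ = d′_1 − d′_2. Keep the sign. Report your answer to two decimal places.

Δd′ = -1.22

1: z(0.60) = 0.253, z(0.42) = -0.202, d' = 0.455
2: z(0.93) = 1.476, z(0.42) = -0.202, d' = 1.678
Δd' = d'_1 − d'_2 = 0.455 − 1.678 = -1.223
2 has the higher sensitivity.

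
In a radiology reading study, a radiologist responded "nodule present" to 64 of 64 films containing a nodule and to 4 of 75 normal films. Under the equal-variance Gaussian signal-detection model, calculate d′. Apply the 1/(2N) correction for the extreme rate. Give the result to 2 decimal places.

d′ = 4.03

The hit rate is 64/64 = 1, so apply the 1/(2N) correction: H → 1 − 1/(2·64) = 0.99219.
z(H) = z(0.99219) = 2.418
z(FA) = z(0.05333) = -1.613
d' = 2.418 − (-1.613) = 4.031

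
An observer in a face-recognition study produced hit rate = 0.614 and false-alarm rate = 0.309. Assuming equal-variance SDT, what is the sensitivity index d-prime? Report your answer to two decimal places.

d-prime = 0.79

z(H) = 0.2898
z(FA) = -0.4987
d' = z(H) − z(FA) = 0.2898 − (-0.4987) = 0.7885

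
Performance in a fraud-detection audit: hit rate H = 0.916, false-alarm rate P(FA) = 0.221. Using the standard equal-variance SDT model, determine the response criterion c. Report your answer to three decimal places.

Φ⁻¹(H) = 1.3787
Φ⁻¹(FA) = -0.7688
c = −½·[z(H) + z(FA)] = −0.5 × (1.3787 + (-0.7688)) = -0.30495
c < 0: the analyst has a liberal response bias.

c = -0.305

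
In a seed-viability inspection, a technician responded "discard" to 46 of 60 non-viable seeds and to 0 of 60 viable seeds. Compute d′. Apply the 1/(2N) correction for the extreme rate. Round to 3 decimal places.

The false-alarm rate is 0/60 = 0, so apply the 1/(2N) correction: FA → 1/(2·60) = 0.00833.
z(H) = z(0.76667) = 0.7279
z(FA) = z(0.00833) = -2.3941
d' = 0.7279 − (-2.3941) = 3.1220

d′ = 3.122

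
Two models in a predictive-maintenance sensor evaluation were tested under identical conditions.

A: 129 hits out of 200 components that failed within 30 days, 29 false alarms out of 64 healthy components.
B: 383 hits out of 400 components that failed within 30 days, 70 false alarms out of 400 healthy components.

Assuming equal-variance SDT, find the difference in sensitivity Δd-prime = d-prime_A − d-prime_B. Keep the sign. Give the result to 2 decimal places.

Δd-prime = -2.17

A: z(0.6450) = 0.372, z(0.4531) = -0.118, d' = 0.490
B: z(0.9575) = 1.722, z(0.1750) = -0.935, d' = 2.657
Δd' = d'_A − d'_B = 0.490 − 2.657 = -2.167
B has the higher sensitivity.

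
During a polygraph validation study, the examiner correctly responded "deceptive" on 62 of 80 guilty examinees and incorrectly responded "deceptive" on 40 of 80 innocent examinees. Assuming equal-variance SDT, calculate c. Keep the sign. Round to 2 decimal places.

H = 62/80 = 0.7750
FA = 40/80 = 0.5000
z(0.7750) = 0.755, z(0.5000) = 0.000
c = −½·[z(H) + z(FA)] = −0.5 × (0.755 + 0.000) = -0.3775

c = -0.38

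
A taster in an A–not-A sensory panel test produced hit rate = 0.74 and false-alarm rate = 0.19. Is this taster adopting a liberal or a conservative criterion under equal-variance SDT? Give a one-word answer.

conservative

z(H) = 0.643, z(FA) = -0.878
c = −½·(z(H) + z(FA)) = 0.1175
c > 0 → conservative criterion (biased toward responding “no”).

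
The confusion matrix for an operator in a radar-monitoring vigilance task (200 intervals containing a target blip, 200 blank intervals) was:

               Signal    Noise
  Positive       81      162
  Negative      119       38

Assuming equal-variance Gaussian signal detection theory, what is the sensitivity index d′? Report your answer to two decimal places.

d′ = -1.12

H = 81/200 = 0.4050
FA = 162/200 = 0.8100
z(H) = z(0.4050) = -0.2404
z(FA) = z(0.8100) = 0.8779
d' = z(H) − z(FA) = -0.2404 − 0.8779 = -1.1183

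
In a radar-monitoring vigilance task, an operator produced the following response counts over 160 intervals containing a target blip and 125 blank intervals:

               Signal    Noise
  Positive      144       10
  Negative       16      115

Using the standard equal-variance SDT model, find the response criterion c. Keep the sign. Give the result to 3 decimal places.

H = 144/160 = 0.9000
FA = 10/125 = 0.0800
z(H) = 1.2816
z(FA) = -1.4051
c = −½·[z(H) + z(FA)] = −0.5 × (1.2816 + (-1.4051)) = 0.06175

c = 0.062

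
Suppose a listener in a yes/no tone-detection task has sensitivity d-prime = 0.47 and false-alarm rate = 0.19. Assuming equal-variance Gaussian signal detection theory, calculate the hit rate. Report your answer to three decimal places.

hit rate = 0.342

z(false-alarm rate) = z(0.19) = -0.8779
z(H) = z(FA) + d' = -0.8779 + 0.47 = -0.4079
hit rate = Φ(-0.4079) = 0.3417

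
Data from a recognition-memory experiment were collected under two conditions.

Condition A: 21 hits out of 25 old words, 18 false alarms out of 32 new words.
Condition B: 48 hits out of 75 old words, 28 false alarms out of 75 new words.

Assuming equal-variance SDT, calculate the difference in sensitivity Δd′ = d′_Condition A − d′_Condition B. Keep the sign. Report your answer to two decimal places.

Condition A: z(0.8400) = 0.994, z(0.5625) = 0.157, d' = 0.837
Condition B: z(0.6400) = 0.358, z(0.3733) = -0.323, d' = 0.681
Δd' = d'_Condition A − d'_Condition B = 0.837 − 0.681 = 0.156
Condition A has the higher sensitivity.

Δd′ = 0.16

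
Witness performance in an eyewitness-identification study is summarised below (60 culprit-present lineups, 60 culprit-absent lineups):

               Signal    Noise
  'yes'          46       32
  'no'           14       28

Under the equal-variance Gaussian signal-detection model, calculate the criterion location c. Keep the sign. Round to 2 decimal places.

H = 46/60 = 0.7667
FA = 32/60 = 0.5333
Φ⁻¹(0.7667) = 0.7280, Φ⁻¹(0.5333) = 0.0836
c = −½·[z(H) + z(FA)] = −0.5 × (0.7280 + 0.0836) = -0.4058

c = -0.41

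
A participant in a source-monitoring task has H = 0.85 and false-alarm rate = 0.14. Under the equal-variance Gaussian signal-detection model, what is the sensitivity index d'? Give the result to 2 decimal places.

z(H) = z(0.85) = 1.036
z(FA) = z(0.14) = -1.080
d' = z(H) − z(FA) = 1.036 − (-1.080) = 2.116

d' = 2.12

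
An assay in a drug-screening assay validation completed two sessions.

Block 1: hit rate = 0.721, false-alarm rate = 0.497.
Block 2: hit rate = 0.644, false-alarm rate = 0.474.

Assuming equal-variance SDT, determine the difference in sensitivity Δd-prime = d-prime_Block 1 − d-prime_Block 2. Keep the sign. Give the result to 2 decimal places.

Block 1: z(0.721) = 0.586, z(0.497) = -0.008, d' = 0.594
Block 2: z(0.644) = 0.369, z(0.474) = -0.065, d' = 0.434
Δd' = d'_Block 1 − d'_Block 2 = 0.594 − 0.434 = 0.160
Block 1 has the higher sensitivity.

Δd-prime = 0.16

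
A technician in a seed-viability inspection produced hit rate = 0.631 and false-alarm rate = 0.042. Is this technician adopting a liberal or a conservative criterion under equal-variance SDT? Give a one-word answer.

conservative

z(H) = 0.335, z(FA) = -1.728
c = −½·(z(H) + z(FA)) = 0.6965
c > 0 → conservative criterion (biased toward responding “no”).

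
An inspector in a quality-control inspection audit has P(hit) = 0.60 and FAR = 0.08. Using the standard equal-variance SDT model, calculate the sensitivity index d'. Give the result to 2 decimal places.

d' = 1.66

z(0.60) = 0.253, z(0.08) = -1.405
d' = z(H) − z(FA) = 0.253 − (-1.405) = 1.658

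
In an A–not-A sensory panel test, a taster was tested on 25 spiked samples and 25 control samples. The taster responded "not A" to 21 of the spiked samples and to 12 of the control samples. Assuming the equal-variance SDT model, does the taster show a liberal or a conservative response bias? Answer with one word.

liberal

z(H) = 0.994, z(FA) = -0.050
c = −½·(z(H) + z(FA)) = -0.472
c < 0 → liberal criterion (biased toward responding “yes”).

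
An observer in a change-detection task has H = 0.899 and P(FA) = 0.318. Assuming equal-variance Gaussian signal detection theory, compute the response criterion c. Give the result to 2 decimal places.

Φ⁻¹(0.899) = 1.276, Φ⁻¹(0.318) = -0.473
c = −½·[z(H) + z(FA)] = −0.5 × (1.276 + (-0.473)) = -0.4015
c < 0: the observer has a liberal response bias.

c = -0.40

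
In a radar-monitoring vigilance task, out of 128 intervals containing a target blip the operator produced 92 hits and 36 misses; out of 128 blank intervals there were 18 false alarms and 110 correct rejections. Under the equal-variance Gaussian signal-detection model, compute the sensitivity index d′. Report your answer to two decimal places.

d′ = 1.66

H = 92/128 = 0.7188
FA = 18/128 = 0.1406
z(H) = z(0.7188) = 0.579
z(FA) = z(0.1406) = -1.078
d' = z(H) − z(FA) = 0.579 − (-1.078) = 1.657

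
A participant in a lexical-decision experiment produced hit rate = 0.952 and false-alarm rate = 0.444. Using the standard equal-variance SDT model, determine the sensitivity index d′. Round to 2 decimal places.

z(H) = 1.6646
z(FA) = -0.1408
d' = z(H) − z(FA) = 1.6646 − (-0.1408) = 1.8054

d′ = 1.81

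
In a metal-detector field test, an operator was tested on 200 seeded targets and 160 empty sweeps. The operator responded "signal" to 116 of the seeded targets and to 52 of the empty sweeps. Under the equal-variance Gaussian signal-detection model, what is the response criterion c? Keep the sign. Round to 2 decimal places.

c = 0.13

H = 116/200 = 0.5800
FA = 52/160 = 0.3250
Φ⁻¹(0.5800) = 0.2019, Φ⁻¹(0.3250) = -0.4538
c = −½·[z(H) + z(FA)] = −0.5 × (0.2019 + (-0.4538)) = 0.12595
c > 0: the operator has a conservative response bias.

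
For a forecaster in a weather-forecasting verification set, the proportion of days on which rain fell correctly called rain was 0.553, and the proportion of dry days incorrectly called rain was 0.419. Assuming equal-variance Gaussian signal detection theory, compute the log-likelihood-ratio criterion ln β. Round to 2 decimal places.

ln β = 0.01

z(H) = 0.133
z(FA) = -0.204
ln β = −½·[z(H)² − z(FA)²] = −0.5 × (0.018 − 0.042) = 0.012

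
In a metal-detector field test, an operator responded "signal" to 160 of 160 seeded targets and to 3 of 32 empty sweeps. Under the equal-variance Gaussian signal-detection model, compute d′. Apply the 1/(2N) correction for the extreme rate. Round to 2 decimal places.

d′ = 4.05

The hit rate is 160/160 = 1, so apply the 1/(2N) correction: H → 1 − 1/(2·160) = 0.99687.
z(H) = z(0.99687) = 2.734
z(FA) = z(0.09375) = -1.318
d' = 2.734 − (-1.318) = 4.052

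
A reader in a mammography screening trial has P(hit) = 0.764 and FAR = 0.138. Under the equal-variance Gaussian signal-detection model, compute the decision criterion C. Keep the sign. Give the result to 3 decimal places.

C = 0.185

Φ⁻¹(0.764) = 0.7192, Φ⁻¹(0.138) = -1.0893
c = −½·[z(H) + z(FA)] = −0.5 × (0.7192 + (-1.0893)) = 0.18505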